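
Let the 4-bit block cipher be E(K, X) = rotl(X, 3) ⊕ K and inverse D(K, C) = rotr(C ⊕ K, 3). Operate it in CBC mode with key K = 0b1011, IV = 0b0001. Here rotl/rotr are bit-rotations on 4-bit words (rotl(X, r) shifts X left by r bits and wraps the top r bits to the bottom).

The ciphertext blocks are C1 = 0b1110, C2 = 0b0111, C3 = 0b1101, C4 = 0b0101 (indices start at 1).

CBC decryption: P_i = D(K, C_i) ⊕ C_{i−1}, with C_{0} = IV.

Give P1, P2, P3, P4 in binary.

P1 = 0b1011, P2 = 0b0111, P3 = 0b1011, P4 = 0b0000

P1: D(K, 0b1110) = 0b1010; 0b1010 ⊕ 0b0001 = 0b1011.
P2: D(K, 0b0111) = 0b1001; 0b1001 ⊕ 0b1110 = 0b0111.
P3: D(K, 0b1101) = 0b1100; 0b1100 ⊕ 0b0111 = 0b1011.
P4: D(K, 0b0101) = 0b1101; 0b1101 ⊕ 0b1101 = 0b0000.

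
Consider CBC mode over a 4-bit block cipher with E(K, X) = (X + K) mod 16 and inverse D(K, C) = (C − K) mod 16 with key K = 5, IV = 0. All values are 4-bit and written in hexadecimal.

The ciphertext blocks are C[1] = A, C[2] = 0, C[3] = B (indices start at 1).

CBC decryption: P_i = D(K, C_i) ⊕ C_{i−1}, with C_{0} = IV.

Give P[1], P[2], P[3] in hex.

P[1] = 5, P[2] = 1, P[3] = 6

P[1]: D(K, A) = 5; 5 ⊕ 0 = 5.
P[2]: D(K, 0) = B; B ⊕ A = 1.
P[3]: D(K, B) = 6; 6 ⊕ 0 = 6.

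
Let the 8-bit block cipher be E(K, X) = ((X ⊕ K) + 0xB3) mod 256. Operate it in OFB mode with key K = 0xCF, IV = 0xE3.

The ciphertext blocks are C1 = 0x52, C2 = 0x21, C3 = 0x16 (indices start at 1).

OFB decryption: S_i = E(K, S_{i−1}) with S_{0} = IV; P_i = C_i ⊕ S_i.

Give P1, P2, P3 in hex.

P1 = 0x8D, P2 = 0xE2, P3 = 0xA9

P1: S = E(K, 0xE3) = 0xDF; 0x52 ⊕ 0xDF = 0x8D.
P2: S = E(K, 0xDF) = 0xC3; 0x21 ⊕ 0xC3 = 0xE2.
P3: S = E(K, 0xC3) = 0xBF; 0x16 ⊕ 0xBF = 0xA9.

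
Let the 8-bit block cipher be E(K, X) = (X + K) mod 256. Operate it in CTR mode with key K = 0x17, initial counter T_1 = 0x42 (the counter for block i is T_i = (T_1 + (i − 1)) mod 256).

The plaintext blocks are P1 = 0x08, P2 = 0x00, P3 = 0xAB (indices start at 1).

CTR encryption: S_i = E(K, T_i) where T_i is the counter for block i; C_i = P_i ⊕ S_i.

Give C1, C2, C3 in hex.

C1: T = 0x42, S = E(K, T) = 0x59; 0x08 ⊕ 0x59 = 0x51.
C2: T = 0x43, S = E(K, T) = 0x5A; 0x00 ⊕ 0x5A = 0x5A.
C3: T = 0x44, S = E(K, T) = 0x5B; 0xAB ⊕ 0x5B = 0xF0.

C1 = 0x51, C2 = 0x5A, C3 = 0xF0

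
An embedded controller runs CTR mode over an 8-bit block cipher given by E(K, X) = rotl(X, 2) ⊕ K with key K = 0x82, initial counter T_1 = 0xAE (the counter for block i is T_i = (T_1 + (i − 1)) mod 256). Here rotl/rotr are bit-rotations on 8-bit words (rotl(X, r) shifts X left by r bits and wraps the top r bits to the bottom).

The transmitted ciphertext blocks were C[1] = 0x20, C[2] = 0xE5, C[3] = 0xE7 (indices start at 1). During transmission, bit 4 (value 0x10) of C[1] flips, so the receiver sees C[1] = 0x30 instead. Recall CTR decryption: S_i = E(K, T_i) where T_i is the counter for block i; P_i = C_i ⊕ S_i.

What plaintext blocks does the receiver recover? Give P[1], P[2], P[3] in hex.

Only C[1] changed, to 0x30. In CTR, a change in C_i flips the same bit in P_i only; the keystream is unaffected. Decrypting the received ciphertext:
P[1]: T = 0xAE, S = E(K, T) = 0x38; 0x30 ⊕ 0x38 = 0x08.
P[2]: T = 0xAF, S = E(K, T) = 0x3C; 0xE5 ⊕ 0x3C = 0xD9.
P[3]: T = 0xB0, S = E(K, T) = 0x40; 0xE7 ⊕ 0x40 = 0xA7.
Blocks that differ from the original plaintext: P[1].

P[1] = 0x08, P[2] = 0xD9, P[3] = 0xA7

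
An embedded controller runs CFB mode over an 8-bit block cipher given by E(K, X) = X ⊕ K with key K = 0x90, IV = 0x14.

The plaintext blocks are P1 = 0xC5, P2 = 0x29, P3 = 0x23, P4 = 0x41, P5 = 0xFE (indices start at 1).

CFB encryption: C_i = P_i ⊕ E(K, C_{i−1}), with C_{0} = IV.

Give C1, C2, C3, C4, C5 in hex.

C1: E(K, 0x14) = 0x84; 0xC5 ⊕ 0x84 = 0x41.
C2: E(K, 0x41) = 0xD1; 0x29 ⊕ 0xD1 = 0xF8.
C3: E(K, 0xF8) = 0x68; 0x23 ⊕ 0x68 = 0x4B.
C4: E(K, 0x4B) = 0xDB; 0x41 ⊕ 0xDB = 0x9A.
C5: E(K, 0x9A) = 0x0A; 0xFE ⊕ 0x0A = 0xF4.

C1 = 0x41, C2 = 0xF8, C3 = 0x4B, C4 = 0x9A, C5 = 0xF4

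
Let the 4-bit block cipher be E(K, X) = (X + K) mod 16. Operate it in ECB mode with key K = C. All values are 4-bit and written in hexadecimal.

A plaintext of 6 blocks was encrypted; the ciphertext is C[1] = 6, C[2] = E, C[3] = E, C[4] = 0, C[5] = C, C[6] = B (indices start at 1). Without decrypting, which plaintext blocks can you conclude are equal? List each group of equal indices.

ECB encrypts each block independently with the same key, so equal ciphertext blocks imply equal plaintext blocks.
C[2] = C[3] = E, so P[2] = P[3].

P[2] = P[3]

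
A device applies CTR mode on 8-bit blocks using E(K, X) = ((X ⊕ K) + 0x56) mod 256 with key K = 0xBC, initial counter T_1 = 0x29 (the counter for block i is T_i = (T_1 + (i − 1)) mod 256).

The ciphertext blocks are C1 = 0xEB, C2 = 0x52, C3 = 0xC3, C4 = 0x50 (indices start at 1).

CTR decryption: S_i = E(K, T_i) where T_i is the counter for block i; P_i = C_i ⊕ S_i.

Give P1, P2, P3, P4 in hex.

P1: T = 0x29, S = E(K, T) = 0xEB; 0xEB ⊕ 0xEB = 0x00.
P2: T = 0x2A, S = E(K, T) = 0xEC; 0x52 ⊕ 0xEC = 0xBE.
P3: T = 0x2B, S = E(K, T) = 0xED; 0xC3 ⊕ 0xED = 0x2E.
P4: T = 0x2C, S = E(K, T) = 0xE6; 0x50 ⊕ 0xE6 = 0xB6.

P1 = 0x00, P2 = 0xBE, P3 = 0x2E, P4 = 0xB6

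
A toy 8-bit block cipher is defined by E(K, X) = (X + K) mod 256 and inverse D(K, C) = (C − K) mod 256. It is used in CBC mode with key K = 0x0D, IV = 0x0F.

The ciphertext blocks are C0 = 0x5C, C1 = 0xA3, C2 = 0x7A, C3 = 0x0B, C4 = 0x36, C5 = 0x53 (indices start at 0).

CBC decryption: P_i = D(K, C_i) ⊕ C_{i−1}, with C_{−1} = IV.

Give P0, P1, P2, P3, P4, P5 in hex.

P0: D(K, 0x5C) = 0x4F; 0x4F ⊕ 0x0F = 0x40.
P1: D(K, 0xA3) = 0x96; 0x96 ⊕ 0x5C = 0xCA.
P2: D(K, 0x7A) = 0x6D; 0x6D ⊕ 0xA3 = 0xCE.
P3: D(K, 0x0B) = 0xFE; 0xFE ⊕ 0x7A = 0x84.
P4: D(K, 0x36) = 0x29; 0x29 ⊕ 0x0B = 0x22.
P5: D(K, 0x53) = 0x46; 0x46 ⊕ 0x36 = 0x70.

P0 = 0x40, P1 = 0xCA, P2 = 0xCE, P3 = 0x84, P4 = 0x22, P5 = 0x70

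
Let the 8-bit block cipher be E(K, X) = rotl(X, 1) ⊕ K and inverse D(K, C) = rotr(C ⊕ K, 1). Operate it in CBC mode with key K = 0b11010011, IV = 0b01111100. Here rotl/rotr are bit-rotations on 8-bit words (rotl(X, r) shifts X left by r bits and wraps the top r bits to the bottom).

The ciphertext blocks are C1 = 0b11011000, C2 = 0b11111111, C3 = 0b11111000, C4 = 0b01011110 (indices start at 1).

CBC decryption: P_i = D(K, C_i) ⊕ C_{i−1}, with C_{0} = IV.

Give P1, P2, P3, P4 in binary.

P1 = 0b11111001, P2 = 0b11001110, P3 = 0b01101010, P4 = 0b00111110

P1: D(K, 0b11011000) = 0b10000101; 0b10000101 ⊕ 0b01111100 = 0b11111001.
P2: D(K, 0b11111111) = 0b00010110; 0b00010110 ⊕ 0b11011000 = 0b11001110.
P3: D(K, 0b11111000) = 0b10010101; 0b10010101 ⊕ 0b11111111 = 0b01101010.
P4: D(K, 0b01011110) = 0b11000110; 0b11000110 ⊕ 0b11111000 = 0b00111110.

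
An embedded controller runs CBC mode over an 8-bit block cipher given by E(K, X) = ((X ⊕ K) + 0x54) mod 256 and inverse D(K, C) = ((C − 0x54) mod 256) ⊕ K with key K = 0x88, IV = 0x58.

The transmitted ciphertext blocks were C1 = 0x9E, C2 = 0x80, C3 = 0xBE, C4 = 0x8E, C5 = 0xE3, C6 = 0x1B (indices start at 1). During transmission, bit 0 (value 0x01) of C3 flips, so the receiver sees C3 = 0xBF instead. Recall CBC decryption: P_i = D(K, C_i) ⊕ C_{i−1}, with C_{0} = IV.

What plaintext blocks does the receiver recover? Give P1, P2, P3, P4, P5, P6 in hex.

P1 = 0x9A, P2 = 0x3A, P3 = 0x63, P4 = 0x0D, P5 = 0x89, P6 = 0xAC

Only C3 changed, to 0xBF. In CBC, a change in C_i garbles P_i and flips the same bit in P_{i+1}. Decrypting the received ciphertext:
P1: D(K, 0x9E) = 0xC2; 0xC2 ⊕ 0x58 = 0x9A.
P2: D(K, 0x80) = 0xA4; 0xA4 ⊕ 0x9E = 0x3A.
P3: D(K, 0xBF) = 0xE3; 0xE3 ⊕ 0x80 = 0x63.
P4: D(K, 0x8E) = 0xB2; 0xB2 ⊕ 0xBF = 0x0D.
P5: D(K, 0xE3) = 0x07; 0x07 ⊕ 0x8E = 0x89.
P6: D(K, 0x1B) = 0x4F; 0x4F ⊕ 0xE3 = 0xAC.
Blocks that differ from the original plaintext: P3, P4.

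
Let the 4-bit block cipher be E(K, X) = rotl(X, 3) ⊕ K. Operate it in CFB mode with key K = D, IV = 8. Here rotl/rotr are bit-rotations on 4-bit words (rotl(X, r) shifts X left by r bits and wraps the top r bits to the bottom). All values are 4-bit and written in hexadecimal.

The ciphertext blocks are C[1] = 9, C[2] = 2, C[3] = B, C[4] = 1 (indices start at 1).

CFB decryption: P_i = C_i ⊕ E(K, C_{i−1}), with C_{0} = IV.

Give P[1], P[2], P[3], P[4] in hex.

P[1]: E(K, 8) = 9; 9 ⊕ 9 = 0.
P[2]: E(K, 9) = 1; 2 ⊕ 1 = 3.
P[3]: E(K, 2) = C; B ⊕ C = 7.
P[4]: E(K, B) = 0; 1 ⊕ 0 = 1.

P[1] = 0, P[2] = 3, P[3] = 7, P[4] = 1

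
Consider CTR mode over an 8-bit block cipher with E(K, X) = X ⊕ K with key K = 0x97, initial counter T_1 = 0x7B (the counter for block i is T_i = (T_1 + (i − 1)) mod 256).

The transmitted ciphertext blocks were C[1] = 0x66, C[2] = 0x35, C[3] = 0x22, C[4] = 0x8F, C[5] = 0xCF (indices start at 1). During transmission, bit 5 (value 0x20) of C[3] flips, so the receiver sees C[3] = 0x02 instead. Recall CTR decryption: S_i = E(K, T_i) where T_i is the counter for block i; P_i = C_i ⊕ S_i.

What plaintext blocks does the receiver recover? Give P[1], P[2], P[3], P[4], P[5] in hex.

P[1] = 0x8A, P[2] = 0xDE, P[3] = 0xE8, P[4] = 0x66, P[5] = 0x27

Only C[3] changed, to 0x02. In CTR, a change in C_i flips the same bit in P_i only; the keystream is unaffected. Decrypting the received ciphertext:
P[1]: T = 0x7B, S = E(K, T) = 0xEC; 0x66 ⊕ 0xEC = 0x8A.
P[2]: T = 0x7C, S = E(K, T) = 0xEB; 0x35 ⊕ 0xEB = 0xDE.
P[3]: T = 0x7D, S = E(K, T) = 0xEA; 0x02 ⊕ 0xEA = 0xE8.
P[4]: T = 0x7E, S = E(K, T) = 0xE9; 0x8F ⊕ 0xE9 = 0x66.
P[5]: T = 0x7F, S = E(K, T) = 0xE8; 0xCF ⊕ 0xE8 = 0x27.
Blocks that differ from the original plaintext: P[3].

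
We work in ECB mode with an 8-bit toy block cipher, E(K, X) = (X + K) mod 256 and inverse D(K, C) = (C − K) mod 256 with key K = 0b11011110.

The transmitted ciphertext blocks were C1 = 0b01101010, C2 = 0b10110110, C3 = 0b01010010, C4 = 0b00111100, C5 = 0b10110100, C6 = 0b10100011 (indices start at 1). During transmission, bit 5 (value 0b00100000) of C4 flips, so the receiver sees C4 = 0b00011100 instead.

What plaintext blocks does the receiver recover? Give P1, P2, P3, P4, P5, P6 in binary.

ECB decryption: P_i = D(K, C_i).
Only C4 changed, to 0b00011100. In ECB, a change in C_i affects only P_i. Decrypting the received ciphertext:
P1: D(K, 0b01101010) = 0b10001100.
P2: D(K, 0b10110110) = 0b11011000.
P3: D(K, 0b01010010) = 0b01110100.
P4: D(K, 0b00011100) = 0b00111110.
P5: D(K, 0b10110100) = 0b11010110.
P6: D(K, 0b10100011) = 0b11000101.
Blocks that differ from the original plaintext: P4.

P1 = 0b10001100, P2 = 0b11011000, P3 = 0b01110100, P4 = 0b00111110, P5 = 0b11010110, P6 = 0b11000101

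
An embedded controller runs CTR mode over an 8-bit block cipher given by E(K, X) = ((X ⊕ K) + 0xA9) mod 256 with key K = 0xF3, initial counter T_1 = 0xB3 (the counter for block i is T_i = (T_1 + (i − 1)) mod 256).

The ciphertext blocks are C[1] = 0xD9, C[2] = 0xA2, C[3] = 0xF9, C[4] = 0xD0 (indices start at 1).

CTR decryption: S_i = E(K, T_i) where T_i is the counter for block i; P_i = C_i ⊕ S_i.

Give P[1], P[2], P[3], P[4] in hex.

P[1]: T = 0xB3, S = E(K, T) = 0xE9; 0xD9 ⊕ 0xE9 = 0x30.
P[2]: T = 0xB4, S = E(K, T) = 0xF0; 0xA2 ⊕ 0xF0 = 0x52.
P[3]: T = 0xB5, S = E(K, T) = 0xEF; 0xF9 ⊕ 0xEF = 0x16.
P[4]: T = 0xB6, S = E(K, T) = 0xEE; 0xD0 ⊕ 0xEE = 0x3E.

P[1] = 0x30, P[2] = 0x52, P[3] = 0x16, P[4] = 0x3E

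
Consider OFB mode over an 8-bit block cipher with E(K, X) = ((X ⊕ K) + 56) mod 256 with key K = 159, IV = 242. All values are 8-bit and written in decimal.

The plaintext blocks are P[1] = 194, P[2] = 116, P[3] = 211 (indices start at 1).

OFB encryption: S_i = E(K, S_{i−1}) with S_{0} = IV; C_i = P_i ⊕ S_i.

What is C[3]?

C[1]: S = E(K, 242) = 165; 194 ⊕ 165 = 103.
C[2]: S = E(K, 165) = 114; 116 ⊕ 114 = 6.
C[3]: S = E(K, 114) = 37; 211 ⊕ 37 = 246.

C[3] = 246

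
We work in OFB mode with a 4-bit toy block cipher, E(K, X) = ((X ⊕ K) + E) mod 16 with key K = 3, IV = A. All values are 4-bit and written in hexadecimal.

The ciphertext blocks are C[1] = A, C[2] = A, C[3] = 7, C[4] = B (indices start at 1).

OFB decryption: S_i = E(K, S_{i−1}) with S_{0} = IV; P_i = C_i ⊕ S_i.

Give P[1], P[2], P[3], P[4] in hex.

P[1]: S = E(K, A) = 7; A ⊕ 7 = D.
P[2]: S = E(K, 7) = 2; A ⊕ 2 = 8.
P[3]: S = E(K, 2) = F; 7 ⊕ F = 8.
P[4]: S = E(K, F) = A; B ⊕ A = 1.

P[1] = D, P[2] = 8, P[3] = 8, P[4] = 1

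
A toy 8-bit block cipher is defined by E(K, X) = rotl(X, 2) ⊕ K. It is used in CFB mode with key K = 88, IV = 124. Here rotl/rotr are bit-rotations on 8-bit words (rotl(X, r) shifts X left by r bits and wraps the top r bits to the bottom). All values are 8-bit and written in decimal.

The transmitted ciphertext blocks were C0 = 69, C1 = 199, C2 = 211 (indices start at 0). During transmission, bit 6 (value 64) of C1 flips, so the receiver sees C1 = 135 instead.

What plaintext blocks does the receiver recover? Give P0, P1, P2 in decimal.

CFB decryption: P_i = C_i ⊕ E(K, C_{i−1}), with C_{−1} = IV.
Only C1 changed, to 135. In CFB, a change in C_i flips the same bit in P_i and garbles P_{i+1}. Decrypting the received ciphertext:
P0: E(K, 124) = 169; 69 ⊕ 169 = 236.
P1: E(K, 69) = 77; 135 ⊕ 77 = 202.
P2: E(K, 135) = 70; 211 ⊕ 70 = 149.
Blocks that differ from the original plaintext: P1, P2.

P0 = 236, P1 = 202, P2 = 149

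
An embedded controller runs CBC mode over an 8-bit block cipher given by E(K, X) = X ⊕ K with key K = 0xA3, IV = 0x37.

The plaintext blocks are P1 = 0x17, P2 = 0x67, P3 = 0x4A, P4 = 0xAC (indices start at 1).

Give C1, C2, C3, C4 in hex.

CBC encryption: C_i = E(K, P_i ⊕ C_{i−1}), with C_{0} = IV.
C1: P1 ⊕ 0x37 = 0x20; E(K, 0x20) = 0x83.
C2: P2 ⊕ 0x83 = 0xE4; E(K, 0xE4) = 0x47.
C3: P3 ⊕ 0x47 = 0x0D; E(K, 0x0D) = 0xAE.
C4: P4 ⊕ 0xAE = 0x02; E(K, 0x02) = 0xA1.

C1 = 0x83, C2 = 0x47, C3 = 0xAE, C4 = 0xA1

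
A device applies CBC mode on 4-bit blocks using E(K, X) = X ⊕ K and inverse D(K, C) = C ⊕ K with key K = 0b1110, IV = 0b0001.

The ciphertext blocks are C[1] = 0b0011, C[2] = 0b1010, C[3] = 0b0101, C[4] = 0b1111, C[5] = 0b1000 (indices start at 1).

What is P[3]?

P[3] = 0b0001

CBC decryption: P_i = D(K, C_i) ⊕ C_{i−1}, with C_{0} = IV.
P[3]: D(K, 0b0101) = 0b1011; 0b1011 ⊕ 0b1010 = 0b0001.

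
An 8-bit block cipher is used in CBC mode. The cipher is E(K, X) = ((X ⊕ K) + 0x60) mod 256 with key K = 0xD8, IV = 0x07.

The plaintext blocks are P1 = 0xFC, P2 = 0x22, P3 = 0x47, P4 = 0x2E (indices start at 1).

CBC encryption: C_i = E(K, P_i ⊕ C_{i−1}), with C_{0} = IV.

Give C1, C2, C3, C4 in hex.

C1: P1 ⊕ 0x07 = 0xFB; E(K, 0xFB) = 0x83.
C2: P2 ⊕ 0x83 = 0xA1; E(K, 0xA1) = 0xD9.
C3: P3 ⊕ 0xD9 = 0x9E; E(K, 0x9E) = 0xA6.
C4: P4 ⊕ 0xA6 = 0x88; E(K, 0x88) = 0xB0.

C1 = 0x83, C2 = 0xD9, C3 = 0xA6, C4 = 0xB0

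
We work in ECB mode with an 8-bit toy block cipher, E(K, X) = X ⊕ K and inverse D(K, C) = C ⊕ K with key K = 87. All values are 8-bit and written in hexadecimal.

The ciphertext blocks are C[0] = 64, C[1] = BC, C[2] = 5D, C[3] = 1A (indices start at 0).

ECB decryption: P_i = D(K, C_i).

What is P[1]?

P[1]: D(K, BC) = 3B.

P[1] = 3B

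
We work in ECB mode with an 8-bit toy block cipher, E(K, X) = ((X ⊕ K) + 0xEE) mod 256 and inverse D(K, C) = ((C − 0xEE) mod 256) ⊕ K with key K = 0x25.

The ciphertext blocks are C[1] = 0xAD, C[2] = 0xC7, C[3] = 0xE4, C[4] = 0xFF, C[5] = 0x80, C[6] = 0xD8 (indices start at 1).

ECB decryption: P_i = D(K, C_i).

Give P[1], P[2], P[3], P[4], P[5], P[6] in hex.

P[1] = 0x9A, P[2] = 0xFC, P[3] = 0xD3, P[4] = 0x34, P[5] = 0xB7, P[6] = 0xCF

P[1]: D(K, 0xAD) = 0x9A.
P[2]: D(K, 0xC7) = 0xFC.
P[3]: D(K, 0xE4) = 0xD3.
P[4]: D(K, 0xFF) = 0x34.
P[5]: D(K, 0x80) = 0xB7.
P[6]: D(K, 0xD8) = 0xCF.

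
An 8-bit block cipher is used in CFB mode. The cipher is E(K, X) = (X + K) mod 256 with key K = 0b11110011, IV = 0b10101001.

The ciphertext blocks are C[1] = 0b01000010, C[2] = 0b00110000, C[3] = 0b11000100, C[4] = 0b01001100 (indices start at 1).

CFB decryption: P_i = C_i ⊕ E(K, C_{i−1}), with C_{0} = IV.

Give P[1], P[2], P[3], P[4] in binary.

P[1]: E(K, 0b10101001) = 0b10011100; 0b01000010 ⊕ 0b10011100 = 0b11011110.
P[2]: E(K, 0b01000010) = 0b00110101; 0b00110000 ⊕ 0b00110101 = 0b00000101.
P[3]: E(K, 0b00110000) = 0b00100011; 0b11000100 ⊕ 0b00100011 = 0b11100111.
P[4]: E(K, 0b11000100) = 0b10110111; 0b01001100 ⊕ 0b10110111 = 0b11111011.

P[1] = 0b11011110, P[2] = 0b00000101, P[3] = 0b11100111, P[4] = 0b11111011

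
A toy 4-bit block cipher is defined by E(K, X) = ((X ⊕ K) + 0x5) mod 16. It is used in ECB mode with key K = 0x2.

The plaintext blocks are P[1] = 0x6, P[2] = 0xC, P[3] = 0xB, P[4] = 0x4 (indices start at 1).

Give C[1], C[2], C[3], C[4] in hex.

ECB encryption: C_i = E(K, P_i).
C[1]: E(K, 0x6) = 0x9.
C[2]: E(K, 0xC) = 0x3.
C[3]: E(K, 0xB) = 0xE.
C[4]: E(K, 0x4) = 0xB.

C[1] = 0x9, C[2] = 0x3, C[3] = 0xE, C[4] = 0xB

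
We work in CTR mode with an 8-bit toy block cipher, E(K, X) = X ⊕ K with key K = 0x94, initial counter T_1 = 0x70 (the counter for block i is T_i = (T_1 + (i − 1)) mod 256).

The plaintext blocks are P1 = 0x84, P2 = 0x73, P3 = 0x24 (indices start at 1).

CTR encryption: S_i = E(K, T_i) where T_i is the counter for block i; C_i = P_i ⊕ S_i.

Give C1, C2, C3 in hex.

C1 = 0x60, C2 = 0x96, C3 = 0xC2

C1: T = 0x70, S = E(K, T) = 0xE4; 0x84 ⊕ 0xE4 = 0x60.
C2: T = 0x71, S = E(K, T) = 0xE5; 0x73 ⊕ 0xE5 = 0x96.
C3: T = 0x72, S = E(K, T) = 0xE6; 0x24 ⊕ 0xE6 = 0xC2.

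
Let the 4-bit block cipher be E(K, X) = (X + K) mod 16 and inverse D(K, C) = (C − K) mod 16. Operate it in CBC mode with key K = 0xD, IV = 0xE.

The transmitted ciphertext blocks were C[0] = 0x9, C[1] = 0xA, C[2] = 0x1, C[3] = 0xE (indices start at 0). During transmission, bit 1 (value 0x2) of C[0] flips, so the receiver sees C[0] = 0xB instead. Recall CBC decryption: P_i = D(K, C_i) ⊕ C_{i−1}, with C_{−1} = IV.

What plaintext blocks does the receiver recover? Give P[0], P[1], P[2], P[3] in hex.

P[0] = 0x0, P[1] = 0x6, P[2] = 0xE, P[3] = 0x0

Only C[0] changed, to 0xB. In CBC, a change in C_i garbles P_i and flips the same bit in P_{i+1}. Decrypting the received ciphertext:
P[0]: D(K, 0xB) = 0xE; 0xE ⊕ 0xE = 0x0.
P[1]: D(K, 0xA) = 0xD; 0xD ⊕ 0xB = 0x6.
P[2]: D(K, 0x1) = 0x4; 0x4 ⊕ 0xA = 0xE.
P[3]: D(K, 0xE) = 0x1; 0x1 ⊕ 0x1 = 0x0.
Blocks that differ from the original plaintext: P[0], P[1].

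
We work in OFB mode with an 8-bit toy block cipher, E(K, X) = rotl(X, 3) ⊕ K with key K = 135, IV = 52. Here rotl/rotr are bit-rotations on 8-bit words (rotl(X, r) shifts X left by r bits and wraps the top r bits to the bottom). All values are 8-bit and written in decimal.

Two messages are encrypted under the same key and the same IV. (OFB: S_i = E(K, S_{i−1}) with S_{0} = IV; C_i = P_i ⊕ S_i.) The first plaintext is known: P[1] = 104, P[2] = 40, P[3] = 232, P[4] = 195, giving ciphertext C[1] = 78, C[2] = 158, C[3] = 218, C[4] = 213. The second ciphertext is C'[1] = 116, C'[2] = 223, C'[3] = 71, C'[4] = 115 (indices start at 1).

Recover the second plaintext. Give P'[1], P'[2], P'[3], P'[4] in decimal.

In OFB with a reused IV, both messages share the same keystream S_i, so C_i ⊕ C'_i = P_i ⊕ P'_i and thus P'_i = P_i ⊕ C_i ⊕ C'_i.
P'[1]: 104 ⊕ 78 ⊕ 116 = 82.
P'[2]: 40 ⊕ 158 ⊕ 223 = 105.
P'[3]: 232 ⊕ 218 ⊕ 71 = 117.
P'[4]: 195 ⊕ 213 ⊕ 115 = 101.

P'[1] = 82, P'[2] = 105, P'[3] = 117, P'[4] = 101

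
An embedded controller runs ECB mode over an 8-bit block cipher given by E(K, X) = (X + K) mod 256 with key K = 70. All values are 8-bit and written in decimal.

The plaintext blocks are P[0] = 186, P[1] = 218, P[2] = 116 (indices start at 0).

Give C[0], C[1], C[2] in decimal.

C[0] = 0, C[1] = 32, C[2] = 186

ECB encryption: C_i = E(K, P_i).
C[0]: E(K, 186) = 0.
C[1]: E(K, 218) = 32.
C[2]: E(K, 116) = 186.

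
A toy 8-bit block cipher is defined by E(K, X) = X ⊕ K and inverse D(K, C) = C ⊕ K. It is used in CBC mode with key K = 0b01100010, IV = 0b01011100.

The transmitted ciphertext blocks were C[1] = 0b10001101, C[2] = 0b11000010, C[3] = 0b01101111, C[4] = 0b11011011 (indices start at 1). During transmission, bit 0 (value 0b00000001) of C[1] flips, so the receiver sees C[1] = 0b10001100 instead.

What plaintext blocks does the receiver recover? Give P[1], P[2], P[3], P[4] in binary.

P[1] = 0b10110010, P[2] = 0b00101100, P[3] = 0b11001111, P[4] = 0b11010110

CBC decryption: P_i = D(K, C_i) ⊕ C_{i−1}, with C_{0} = IV.
Only C[1] changed, to 0b10001100. In CBC, a change in C_i garbles P_i and flips the same bit in P_{i+1}. Decrypting the received ciphertext:
P[1]: D(K, 0b10001100) = 0b11101110; 0b11101110 ⊕ 0b01011100 = 0b10110010.
P[2]: D(K, 0b11000010) = 0b10100000; 0b10100000 ⊕ 0b10001100 = 0b00101100.
P[3]: D(K, 0b01101111) = 0b00001101; 0b00001101 ⊕ 0b11000010 = 0b11001111.
P[4]: D(K, 0b11011011) = 0b10111001; 0b10111001 ⊕ 0b01101111 = 0b11010110.
Blocks that differ from the original plaintext: P[1], P[2].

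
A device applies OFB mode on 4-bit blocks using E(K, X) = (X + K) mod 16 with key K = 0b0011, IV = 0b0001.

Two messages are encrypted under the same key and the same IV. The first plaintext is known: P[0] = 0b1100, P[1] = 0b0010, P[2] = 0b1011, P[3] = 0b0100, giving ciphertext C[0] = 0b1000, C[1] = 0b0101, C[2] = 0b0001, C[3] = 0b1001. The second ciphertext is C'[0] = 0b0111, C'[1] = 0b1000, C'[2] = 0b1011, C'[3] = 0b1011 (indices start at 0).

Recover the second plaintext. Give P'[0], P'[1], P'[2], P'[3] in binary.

In OFB with a reused IV, both messages share the same keystream S_i, so C_i ⊕ C'_i = P_i ⊕ P'_i and thus P'_i = P_i ⊕ C_i ⊕ C'_i.
P'[0]: 0b1100 ⊕ 0b1000 ⊕ 0b0111 = 0b0011.
P'[1]: 0b0010 ⊕ 0b0101 ⊕ 0b1000 = 0b1111.
P'[2]: 0b1011 ⊕ 0b0001 ⊕ 0b1011 = 0b0001.
P'[3]: 0b0100 ⊕ 0b1001 ⊕ 0b1011 = 0b0110.

P'[0] = 0b0011, P'[1] = 0b1111, P'[2] = 0b0001, P'[3] = 0b0110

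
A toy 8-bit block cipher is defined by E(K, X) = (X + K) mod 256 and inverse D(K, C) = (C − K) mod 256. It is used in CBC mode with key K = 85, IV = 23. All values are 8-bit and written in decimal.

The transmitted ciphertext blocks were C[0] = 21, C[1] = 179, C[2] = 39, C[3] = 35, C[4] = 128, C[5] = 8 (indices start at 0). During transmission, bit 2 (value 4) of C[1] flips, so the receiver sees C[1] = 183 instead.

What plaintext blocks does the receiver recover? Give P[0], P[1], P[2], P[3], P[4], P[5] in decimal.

P[0] = 215, P[1] = 119, P[2] = 101, P[3] = 233, P[4] = 8, P[5] = 51

CBC decryption: P_i = D(K, C_i) ⊕ C_{i−1}, with C_{−1} = IV.
Only C[1] changed, to 183. In CBC, a change in C_i garbles P_i and flips the same bit in P_{i+1}. Decrypting the received ciphertext:
P[0]: D(K, 21) = 192; 192 ⊕ 23 = 215.
P[1]: D(K, 183) = 98; 98 ⊕ 21 = 119.
P[2]: D(K, 39) = 210; 210 ⊕ 183 = 101.
P[3]: D(K, 35) = 206; 206 ⊕ 39 = 233.
P[4]: D(K, 128) = 43; 43 ⊕ 35 = 8.
P[5]: D(K, 8) = 179; 179 ⊕ 128 = 51.
Blocks that differ from the original plaintext: P[1], P[2].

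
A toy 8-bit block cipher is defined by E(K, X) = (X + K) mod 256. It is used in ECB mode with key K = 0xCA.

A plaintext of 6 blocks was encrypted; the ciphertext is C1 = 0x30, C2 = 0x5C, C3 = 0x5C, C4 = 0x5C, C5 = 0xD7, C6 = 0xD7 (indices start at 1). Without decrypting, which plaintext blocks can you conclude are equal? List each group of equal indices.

ECB encrypts each block independently with the same key, so equal ciphertext blocks imply equal plaintext blocks.
C2 = C3 = C4 = 0x5C, so P2 = P3 = P4.
C5 = C6 = 0xD7, so P5 = P6.

P2 = P3 = P4; P5 = P6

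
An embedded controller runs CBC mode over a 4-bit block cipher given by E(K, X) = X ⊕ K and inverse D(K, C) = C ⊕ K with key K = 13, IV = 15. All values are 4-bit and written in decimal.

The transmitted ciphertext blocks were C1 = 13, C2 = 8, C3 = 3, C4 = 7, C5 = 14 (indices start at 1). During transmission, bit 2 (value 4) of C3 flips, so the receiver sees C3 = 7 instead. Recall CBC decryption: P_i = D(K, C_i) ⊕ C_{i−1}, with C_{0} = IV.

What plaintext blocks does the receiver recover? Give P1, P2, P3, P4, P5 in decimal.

Only C3 changed, to 7. In CBC, a change in C_i garbles P_i and flips the same bit in P_{i+1}. Decrypting the received ciphertext:
P1: D(K, 13) = 0; 0 ⊕ 15 = 15.
P2: D(K, 8) = 5; 5 ⊕ 13 = 8.
P3: D(K, 7) = 10; 10 ⊕ 8 = 2.
P4: D(K, 7) = 10; 10 ⊕ 7 = 13.
P5: D(K, 14) = 3; 3 ⊕ 7 = 4.
Blocks that differ from the original plaintext: P3, P4.

P1 = 15, P2 = 8, P3 = 2, P4 = 13, P5 = 4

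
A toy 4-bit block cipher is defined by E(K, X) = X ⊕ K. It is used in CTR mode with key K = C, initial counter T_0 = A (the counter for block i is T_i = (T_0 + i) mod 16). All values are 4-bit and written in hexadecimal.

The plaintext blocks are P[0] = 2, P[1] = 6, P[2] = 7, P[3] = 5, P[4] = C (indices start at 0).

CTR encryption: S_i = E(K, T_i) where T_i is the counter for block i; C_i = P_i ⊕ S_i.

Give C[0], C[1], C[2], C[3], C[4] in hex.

C[0]: T = A, S = E(K, T) = 6; 2 ⊕ 6 = 4.
C[1]: T = B, S = E(K, T) = 7; 6 ⊕ 7 = 1.
C[2]: T = C, S = E(K, T) = 0; 7 ⊕ 0 = 7.
C[3]: T = D, S = E(K, T) = 1; 5 ⊕ 1 = 4.
C[4]: T = E, S = E(K, T) = 2; C ⊕ 2 = E.

C[0] = 4, C[1] = 1, C[2] = 7, C[3] = 4, C[4] = E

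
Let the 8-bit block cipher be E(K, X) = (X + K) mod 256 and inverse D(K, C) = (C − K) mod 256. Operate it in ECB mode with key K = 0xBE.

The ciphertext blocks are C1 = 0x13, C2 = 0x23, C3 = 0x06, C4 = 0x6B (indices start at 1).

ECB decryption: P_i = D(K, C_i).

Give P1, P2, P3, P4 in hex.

P1: D(K, 0x13) = 0x55.
P2: D(K, 0x23) = 0x65.
P3: D(K, 0x06) = 0x48.
P4: D(K, 0x6B) = 0xAD.

P1 = 0x55, P2 = 0x65, P3 = 0x48, P4 = 0xAD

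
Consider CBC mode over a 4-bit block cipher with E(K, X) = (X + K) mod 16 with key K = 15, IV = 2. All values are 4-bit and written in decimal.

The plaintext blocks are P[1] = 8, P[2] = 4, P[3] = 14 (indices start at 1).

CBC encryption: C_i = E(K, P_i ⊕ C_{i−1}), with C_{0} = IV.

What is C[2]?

C[1]: P[1] ⊕ 2 = 10; E(K, 10) = 9.
C[2]: P[2] ⊕ 9 = 13; E(K, 13) = 12.

C[2] = 12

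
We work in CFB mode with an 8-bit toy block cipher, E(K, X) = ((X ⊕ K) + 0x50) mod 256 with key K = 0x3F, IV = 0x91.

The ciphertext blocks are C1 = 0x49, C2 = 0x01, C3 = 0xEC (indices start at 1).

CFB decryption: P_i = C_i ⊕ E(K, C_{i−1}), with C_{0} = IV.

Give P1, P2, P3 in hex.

P1: E(K, 0x91) = 0xFE; 0x49 ⊕ 0xFE = 0xB7.
P2: E(K, 0x49) = 0xC6; 0x01 ⊕ 0xC6 = 0xC7.
P3: E(K, 0x01) = 0x8E; 0xEC ⊕ 0x8E = 0x62.

P1 = 0xB7, P2 = 0xC7, P3 = 0x62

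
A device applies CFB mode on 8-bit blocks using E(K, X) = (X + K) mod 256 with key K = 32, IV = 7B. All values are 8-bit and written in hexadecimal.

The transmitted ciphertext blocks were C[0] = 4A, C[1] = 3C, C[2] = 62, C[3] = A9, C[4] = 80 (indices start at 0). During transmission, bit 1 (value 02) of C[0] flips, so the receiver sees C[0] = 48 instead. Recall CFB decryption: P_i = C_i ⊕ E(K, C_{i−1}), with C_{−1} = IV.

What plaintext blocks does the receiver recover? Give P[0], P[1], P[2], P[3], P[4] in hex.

P[0] = E5, P[1] = 46, P[2] = 0C, P[3] = 3D, P[4] = 5B

Only C[0] changed, to 48. In CFB, a change in C_i flips the same bit in P_i and garbles P_{i+1}. Decrypting the received ciphertext:
P[0]: E(K, 7B) = AD; 48 ⊕ AD = E5.
P[1]: E(K, 48) = 7A; 3C ⊕ 7A = 46.
P[2]: E(K, 3C) = 6E; 62 ⊕ 6E = 0C.
P[3]: E(K, 62) = 94; A9 ⊕ 94 = 3D.
P[4]: E(K, A9) = DB; 80 ⊕ DB = 5B.
Blocks that differ from the original plaintext: P[0], P[1].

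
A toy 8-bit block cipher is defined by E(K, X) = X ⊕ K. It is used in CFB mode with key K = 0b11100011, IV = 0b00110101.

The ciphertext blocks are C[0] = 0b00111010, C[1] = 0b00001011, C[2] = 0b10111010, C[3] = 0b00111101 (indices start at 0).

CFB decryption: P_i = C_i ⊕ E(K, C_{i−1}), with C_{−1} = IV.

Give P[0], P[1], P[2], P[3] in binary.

P[0]: E(K, 0b00110101) = 0b11010110; 0b00111010 ⊕ 0b11010110 = 0b11101100.
P[1]: E(K, 0b00111010) = 0b11011001; 0b00001011 ⊕ 0b11011001 = 0b11010010.
P[2]: E(K, 0b00001011) = 0b11101000; 0b10111010 ⊕ 0b11101000 = 0b01010010.
P[3]: E(K, 0b10111010) = 0b01011001; 0b00111101 ⊕ 0b01011001 = 0b01100100.

P[0] = 0b11101100, P[1] = 0b11010010, P[2] = 0b01010010, P[3] = 0b01100100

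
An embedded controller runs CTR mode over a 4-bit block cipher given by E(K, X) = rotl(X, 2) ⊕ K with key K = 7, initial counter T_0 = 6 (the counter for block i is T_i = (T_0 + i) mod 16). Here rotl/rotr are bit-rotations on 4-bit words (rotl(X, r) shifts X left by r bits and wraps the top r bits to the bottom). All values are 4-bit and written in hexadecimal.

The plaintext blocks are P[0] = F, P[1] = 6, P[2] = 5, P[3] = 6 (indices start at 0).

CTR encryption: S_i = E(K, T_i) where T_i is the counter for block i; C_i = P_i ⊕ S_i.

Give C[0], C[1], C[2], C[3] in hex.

C[0] = 1, C[1] = C, C[2] = 0, C[3] = 7

C[0]: T = 6, S = E(K, T) = E; F ⊕ E = 1.
C[1]: T = 7, S = E(K, T) = A; 6 ⊕ A = C.
C[2]: T = 8, S = E(K, T) = 5; 5 ⊕ 5 = 0.
C[3]: T = 9, S = E(K, T) = 1; 6 ⊕ 1 = 7.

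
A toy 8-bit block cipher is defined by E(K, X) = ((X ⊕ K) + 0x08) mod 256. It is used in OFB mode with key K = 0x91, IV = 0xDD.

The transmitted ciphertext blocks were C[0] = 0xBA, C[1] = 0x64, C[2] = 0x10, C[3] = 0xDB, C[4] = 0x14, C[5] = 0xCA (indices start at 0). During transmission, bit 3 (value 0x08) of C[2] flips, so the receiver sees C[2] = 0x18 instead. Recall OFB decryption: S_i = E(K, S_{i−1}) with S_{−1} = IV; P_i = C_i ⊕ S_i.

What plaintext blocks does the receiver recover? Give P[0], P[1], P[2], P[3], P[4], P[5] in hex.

Only C[2] changed, to 0x18. In OFB, a change in C_i flips the same bit in P_i only; the keystream is unaffected. Decrypting the received ciphertext:
P[0]: S = E(K, 0xDD) = 0x54; 0xBA ⊕ 0x54 = 0xEE.
P[1]: S = E(K, 0x54) = 0xCD; 0x64 ⊕ 0xCD = 0xA9.
P[2]: S = E(K, 0xCD) = 0x64; 0x18 ⊕ 0x64 = 0x7C.
P[3]: S = E(K, 0x64) = 0xFD; 0xDB ⊕ 0xFD = 0x26.
P[4]: S = E(K, 0xFD) = 0x74; 0x14 ⊕ 0x74 = 0x60.
P[5]: S = E(K, 0x74) = 0xED; 0xCA ⊕ 0xED = 0x27.
Blocks that differ from the original plaintext: P[2].

P[0] = 0xEE, P[1] = 0xA9, P[2] = 0x7C, P[3] = 0x26, P[4] = 0x60, P[5] = 0x27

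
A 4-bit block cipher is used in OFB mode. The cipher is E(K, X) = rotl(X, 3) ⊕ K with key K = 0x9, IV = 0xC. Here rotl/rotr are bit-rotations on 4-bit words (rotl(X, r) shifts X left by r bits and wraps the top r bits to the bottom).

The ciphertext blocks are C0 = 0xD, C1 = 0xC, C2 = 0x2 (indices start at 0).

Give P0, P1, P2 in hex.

OFB decryption: S_i = E(K, S_{i−1}) with S_{−1} = IV; P_i = C_i ⊕ S_i.
P0: S = E(K, 0xC) = 0xF; 0xD ⊕ 0xF = 0x2.
P1: S = E(K, 0xF) = 0x6; 0xC ⊕ 0x6 = 0xA.
P2: S = E(K, 0x6) = 0xA; 0x2 ⊕ 0xA = 0x8.

P0 = 0x2, P1 = 0xA, P2 = 0x8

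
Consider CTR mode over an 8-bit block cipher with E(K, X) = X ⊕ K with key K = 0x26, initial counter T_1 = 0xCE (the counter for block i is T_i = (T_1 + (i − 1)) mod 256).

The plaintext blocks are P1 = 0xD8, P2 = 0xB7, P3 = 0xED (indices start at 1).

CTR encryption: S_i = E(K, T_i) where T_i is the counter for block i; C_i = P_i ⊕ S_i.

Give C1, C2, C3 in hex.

C1 = 0x30, C2 = 0x5E, C3 = 0x1B

C1: T = 0xCE, S = E(K, T) = 0xE8; 0xD8 ⊕ 0xE8 = 0x30.
C2: T = 0xCF, S = E(K, T) = 0xE9; 0xB7 ⊕ 0xE9 = 0x5E.
C3: T = 0xD0, S = E(K, T) = 0xF6; 0xED ⊕ 0xF6 = 0x1B.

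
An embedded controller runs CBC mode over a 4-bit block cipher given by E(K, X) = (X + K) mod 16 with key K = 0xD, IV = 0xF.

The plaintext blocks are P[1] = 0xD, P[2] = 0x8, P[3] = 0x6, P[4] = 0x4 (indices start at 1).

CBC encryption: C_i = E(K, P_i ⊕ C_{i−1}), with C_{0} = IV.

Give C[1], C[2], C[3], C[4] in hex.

C[1]: P[1] ⊕ 0xF = 0x2; E(K, 0x2) = 0xF.
C[2]: P[2] ⊕ 0xF = 0x7; E(K, 0x7) = 0x4.
C[3]: P[3] ⊕ 0x4 = 0x2; E(K, 0x2) = 0xF.
C[4]: P[4] ⊕ 0xF = 0xB; E(K, 0xB) = 0x8.

C[1] = 0xF, C[2] = 0x4, C[3] = 0xF, C[4] = 0x8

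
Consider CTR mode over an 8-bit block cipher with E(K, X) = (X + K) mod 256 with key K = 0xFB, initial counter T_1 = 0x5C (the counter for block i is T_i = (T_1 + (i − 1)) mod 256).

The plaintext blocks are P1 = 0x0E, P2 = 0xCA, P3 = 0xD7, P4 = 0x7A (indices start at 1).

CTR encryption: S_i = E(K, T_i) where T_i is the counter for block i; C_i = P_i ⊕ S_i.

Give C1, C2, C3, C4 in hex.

C1: T = 0x5C, S = E(K, T) = 0x57; 0x0E ⊕ 0x57 = 0x59.
C2: T = 0x5D, S = E(K, T) = 0x58; 0xCA ⊕ 0x58 = 0x92.
C3: T = 0x5E, S = E(K, T) = 0x59; 0xD7 ⊕ 0x59 = 0x8E.
C4: T = 0x5F, S = E(K, T) = 0x5A; 0x7A ⊕ 0x5A = 0x20.

C1 = 0x59, C2 = 0x92, C3 = 0x8E, C4 = 0x20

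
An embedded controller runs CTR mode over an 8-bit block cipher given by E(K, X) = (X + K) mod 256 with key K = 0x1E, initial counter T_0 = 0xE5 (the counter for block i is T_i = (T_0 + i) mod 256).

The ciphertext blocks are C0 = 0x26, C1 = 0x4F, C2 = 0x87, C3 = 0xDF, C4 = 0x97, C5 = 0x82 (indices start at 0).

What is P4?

P4 = 0x90

CTR decryption: S_i = E(K, T_i) where T_i is the counter for block i; P_i = C_i ⊕ S_i.
P4: T = 0xE9, S = E(K, T) = 0x07; 0x97 ⊕ 0x07 = 0x90.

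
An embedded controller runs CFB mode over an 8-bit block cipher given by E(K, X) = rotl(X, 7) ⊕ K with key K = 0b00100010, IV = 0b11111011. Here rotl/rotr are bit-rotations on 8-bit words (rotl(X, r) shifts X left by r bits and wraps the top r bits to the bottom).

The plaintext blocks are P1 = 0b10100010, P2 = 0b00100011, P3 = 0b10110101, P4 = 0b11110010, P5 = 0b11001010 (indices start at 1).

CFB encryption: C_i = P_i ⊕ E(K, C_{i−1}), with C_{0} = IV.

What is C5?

C5 = 0b10010010

C1: E(K, 0b11111011) = 0b11011111; 0b10100010 ⊕ 0b11011111 = 0b01111101.
C2: E(K, 0b01111101) = 0b10011100; 0b00100011 ⊕ 0b10011100 = 0b10111111.
C3: E(K, 0b10111111) = 0b11111101; 0b10110101 ⊕ 0b11111101 = 0b01001000.
C4: E(K, 0b01001000) = 0b00000110; 0b11110010 ⊕ 0b00000110 = 0b11110100.
C5: E(K, 0b11110100) = 0b01011000; 0b11001010 ⊕ 0b01011000 = 0b10010010.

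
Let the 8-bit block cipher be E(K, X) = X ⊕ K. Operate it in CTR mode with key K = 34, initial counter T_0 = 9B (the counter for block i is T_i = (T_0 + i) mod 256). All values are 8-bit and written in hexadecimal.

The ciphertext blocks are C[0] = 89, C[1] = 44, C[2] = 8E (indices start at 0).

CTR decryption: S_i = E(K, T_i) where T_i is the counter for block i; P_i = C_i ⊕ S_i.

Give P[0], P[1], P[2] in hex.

P[0]: T = 9B, S = E(K, T) = AF; 89 ⊕ AF = 26.
P[1]: T = 9C, S = E(K, T) = A8; 44 ⊕ A8 = EC.
P[2]: T = 9D, S = E(K, T) = A9; 8E ⊕ A9 = 27.

P[0] = 26, P[1] = EC, P[2] = 27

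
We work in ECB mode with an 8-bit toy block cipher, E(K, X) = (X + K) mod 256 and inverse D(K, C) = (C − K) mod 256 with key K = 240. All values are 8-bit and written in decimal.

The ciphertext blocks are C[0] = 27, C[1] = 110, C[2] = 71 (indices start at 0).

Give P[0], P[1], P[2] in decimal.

P[0] = 43, P[1] = 126, P[2] = 87

ECB decryption: P_i = D(K, C_i).
P[0]: D(K, 27) = 43.
P[1]: D(K, 110) = 126.
P[2]: D(K, 71) = 87.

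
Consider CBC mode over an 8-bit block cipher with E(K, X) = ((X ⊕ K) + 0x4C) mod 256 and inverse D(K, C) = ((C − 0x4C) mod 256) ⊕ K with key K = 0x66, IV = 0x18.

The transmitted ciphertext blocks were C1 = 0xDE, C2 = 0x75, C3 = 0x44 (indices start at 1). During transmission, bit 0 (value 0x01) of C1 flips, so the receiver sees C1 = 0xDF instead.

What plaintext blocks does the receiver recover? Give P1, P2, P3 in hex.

P1 = 0xED, P2 = 0x90, P3 = 0xEB

CBC decryption: P_i = D(K, C_i) ⊕ C_{i−1}, with C_{0} = IV.
Only C1 changed, to 0xDF. In CBC, a change in C_i garbles P_i and flips the same bit in P_{i+1}. Decrypting the received ciphertext:
P1: D(K, 0xDF) = 0xF5; 0xF5 ⊕ 0x18 = 0xED.
P2: D(K, 0x75) = 0x4F; 0x4F ⊕ 0xDF = 0x90.
P3: D(K, 0x44) = 0x9E; 0x9E ⊕ 0x75 = 0xEB.
Blocks that differ from the original plaintext: P1, P2.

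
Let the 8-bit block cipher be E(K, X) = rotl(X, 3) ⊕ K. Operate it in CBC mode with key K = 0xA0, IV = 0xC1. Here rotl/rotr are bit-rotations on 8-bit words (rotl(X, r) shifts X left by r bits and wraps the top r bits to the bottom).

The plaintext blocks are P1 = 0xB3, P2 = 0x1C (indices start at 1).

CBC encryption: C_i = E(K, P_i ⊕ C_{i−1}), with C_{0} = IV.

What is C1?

C1 = 0x33

C1: P1 ⊕ 0xC1 = 0x72; E(K, 0x72) = 0x33.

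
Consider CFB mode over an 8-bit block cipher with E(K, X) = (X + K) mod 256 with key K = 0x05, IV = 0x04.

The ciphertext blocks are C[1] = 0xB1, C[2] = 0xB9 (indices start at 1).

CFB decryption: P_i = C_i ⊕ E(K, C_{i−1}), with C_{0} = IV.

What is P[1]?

P[1]: E(K, 0x04) = 0x09; 0xB1 ⊕ 0x09 = 0xB8.

P[1] = 0xB8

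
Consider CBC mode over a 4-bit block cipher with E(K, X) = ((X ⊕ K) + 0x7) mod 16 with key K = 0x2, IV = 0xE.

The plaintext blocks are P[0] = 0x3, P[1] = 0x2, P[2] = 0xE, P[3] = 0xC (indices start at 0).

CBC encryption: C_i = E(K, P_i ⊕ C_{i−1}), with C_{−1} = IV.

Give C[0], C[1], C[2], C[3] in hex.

C[0]: P[0] ⊕ 0xE = 0xD; E(K, 0xD) = 0x6.
C[1]: P[1] ⊕ 0x6 = 0x4; E(K, 0x4) = 0xD.
C[2]: P[2] ⊕ 0xD = 0x3; E(K, 0x3) = 0x8.
C[3]: P[3] ⊕ 0x8 = 0x4; E(K, 0x4) = 0xD.

C[0] = 0x6, C[1] = 0xD, C[2] = 0x8, C[3] = 0xD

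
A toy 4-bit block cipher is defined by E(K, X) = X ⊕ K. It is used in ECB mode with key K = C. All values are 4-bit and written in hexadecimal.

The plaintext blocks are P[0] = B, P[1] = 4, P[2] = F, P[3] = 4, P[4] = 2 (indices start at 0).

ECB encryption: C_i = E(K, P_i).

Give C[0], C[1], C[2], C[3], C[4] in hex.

C[0] = 7, C[1] = 8, C[2] = 3, C[3] = 8, C[4] = E

C[0]: E(K, B) = 7.
C[1]: E(K, 4) = 8.
C[2]: E(K, F) = 3.
C[3]: E(K, 4) = 8.
C[4]: E(K, 2) = E.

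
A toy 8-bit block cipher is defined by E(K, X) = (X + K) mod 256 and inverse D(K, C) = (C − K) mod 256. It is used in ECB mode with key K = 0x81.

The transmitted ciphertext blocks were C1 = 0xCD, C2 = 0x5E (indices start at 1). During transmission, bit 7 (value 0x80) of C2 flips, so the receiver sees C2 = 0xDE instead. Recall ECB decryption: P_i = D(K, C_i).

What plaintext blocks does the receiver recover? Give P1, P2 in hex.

P1 = 0x4C, P2 = 0x5D

Only C2 changed, to 0xDE. In ECB, a change in C_i affects only P_i. Decrypting the received ciphertext:
P1: D(K, 0xCD) = 0x4C.
P2: D(K, 0xDE) = 0x5D.
Blocks that differ from the original plaintext: P2.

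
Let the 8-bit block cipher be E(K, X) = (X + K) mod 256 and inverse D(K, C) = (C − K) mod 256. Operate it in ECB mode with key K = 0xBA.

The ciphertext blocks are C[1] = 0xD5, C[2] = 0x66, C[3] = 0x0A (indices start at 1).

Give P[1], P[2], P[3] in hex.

ECB decryption: P_i = D(K, C_i).
P[1]: D(K, 0xD5) = 0x1B.
P[2]: D(K, 0x66) = 0xAC.
P[3]: D(K, 0x0A) = 0x50.

P[1] = 0x1B, P[2] = 0xAC, P[3] = 0x50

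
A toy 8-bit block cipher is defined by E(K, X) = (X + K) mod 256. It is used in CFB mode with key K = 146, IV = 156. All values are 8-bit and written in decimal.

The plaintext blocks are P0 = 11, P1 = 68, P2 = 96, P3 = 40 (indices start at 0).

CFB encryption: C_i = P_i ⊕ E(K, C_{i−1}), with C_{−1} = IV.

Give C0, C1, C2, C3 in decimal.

C0 = 37, C1 = 243, C2 = 229, C3 = 95

C0: E(K, 156) = 46; 11 ⊕ 46 = 37.
C1: E(K, 37) = 183; 68 ⊕ 183 = 243.
C2: E(K, 243) = 133; 96 ⊕ 133 = 229.
C3: E(K, 229) = 119; 40 ⊕ 119 = 95.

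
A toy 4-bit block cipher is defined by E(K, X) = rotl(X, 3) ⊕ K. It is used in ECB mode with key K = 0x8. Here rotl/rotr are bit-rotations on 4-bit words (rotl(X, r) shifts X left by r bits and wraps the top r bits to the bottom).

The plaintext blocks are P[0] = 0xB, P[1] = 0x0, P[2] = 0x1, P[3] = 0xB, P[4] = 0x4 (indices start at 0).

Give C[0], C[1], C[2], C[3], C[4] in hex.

ECB encryption: C_i = E(K, P_i).
C[0]: E(K, 0xB) = 0x5.
C[1]: E(K, 0x0) = 0x8.
C[2]: E(K, 0x1) = 0x0.
C[3]: E(K, 0xB) = 0x5.
C[4]: E(K, 0x4) = 0xA.

C[0] = 0x5, C[1] = 0x8, C[2] = 0x0, C[3] = 0x5, C[4] = 0xA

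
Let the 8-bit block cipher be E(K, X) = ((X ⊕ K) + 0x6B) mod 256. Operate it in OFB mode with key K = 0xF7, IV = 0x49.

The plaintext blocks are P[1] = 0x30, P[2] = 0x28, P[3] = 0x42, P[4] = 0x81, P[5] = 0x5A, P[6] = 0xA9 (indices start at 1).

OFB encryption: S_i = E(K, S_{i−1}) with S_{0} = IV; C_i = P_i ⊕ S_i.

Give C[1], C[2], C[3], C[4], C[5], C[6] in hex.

C[1] = 0x19, C[2] = 0x61, C[3] = 0x6B, C[4] = 0xC8, C[5] = 0x73, C[6] = 0xE0

C[1]: S = E(K, 0x49) = 0x29; 0x30 ⊕ 0x29 = 0x19.
C[2]: S = E(K, 0x29) = 0x49; 0x28 ⊕ 0x49 = 0x61.
C[3]: S = E(K, 0x49) = 0x29; 0x42 ⊕ 0x29 = 0x6B.
C[4]: S = E(K, 0x29) = 0x49; 0x81 ⊕ 0x49 = 0xC8.
C[5]: S = E(K, 0x49) = 0x29; 0x5A ⊕ 0x29 = 0x73.
C[6]: S = E(K, 0x29) = 0x49; 0xA9 ⊕ 0x49 = 0xE0.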